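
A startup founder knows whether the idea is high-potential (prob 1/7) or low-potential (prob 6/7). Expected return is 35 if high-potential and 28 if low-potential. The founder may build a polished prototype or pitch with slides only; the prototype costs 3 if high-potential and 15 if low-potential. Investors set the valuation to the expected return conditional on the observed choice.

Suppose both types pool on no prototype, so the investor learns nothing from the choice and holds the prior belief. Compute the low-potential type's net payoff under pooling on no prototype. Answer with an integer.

29

Pooled valuation = 1/7·35 + 6/7·28 = 29.
low-potential pays no cost for no prototype, so net payoff = 29.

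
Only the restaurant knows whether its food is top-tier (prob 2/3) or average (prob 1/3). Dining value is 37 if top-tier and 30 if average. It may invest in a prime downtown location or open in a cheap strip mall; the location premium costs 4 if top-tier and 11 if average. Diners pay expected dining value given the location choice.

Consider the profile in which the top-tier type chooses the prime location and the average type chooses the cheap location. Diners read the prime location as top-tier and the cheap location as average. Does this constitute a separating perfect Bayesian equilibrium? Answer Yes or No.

Yes

Under these beliefs, the prime location earns price premium 37 and the cheap location earns price premium 30.
top-tier: the prime location nets 37 − 4 = 33; the cheap location nets 30. top-tier prefers the prime location.
average: the prime location nets 37 − 11 = 26; the cheap location nets 30. average prefers the cheap location.
Neither type deviates, so the separating profile is an equilibrium.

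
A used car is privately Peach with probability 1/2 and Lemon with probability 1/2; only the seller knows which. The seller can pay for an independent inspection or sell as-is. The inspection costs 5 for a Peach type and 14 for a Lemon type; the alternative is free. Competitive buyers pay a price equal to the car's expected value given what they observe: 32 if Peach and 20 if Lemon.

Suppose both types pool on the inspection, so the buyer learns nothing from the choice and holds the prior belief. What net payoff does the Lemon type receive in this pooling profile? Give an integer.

12

Pooled price = 1/2·32 + 1/2·20 = 26.
Lemon pays cost 14 for the inspection, so net payoff = 26 − 14 = 12.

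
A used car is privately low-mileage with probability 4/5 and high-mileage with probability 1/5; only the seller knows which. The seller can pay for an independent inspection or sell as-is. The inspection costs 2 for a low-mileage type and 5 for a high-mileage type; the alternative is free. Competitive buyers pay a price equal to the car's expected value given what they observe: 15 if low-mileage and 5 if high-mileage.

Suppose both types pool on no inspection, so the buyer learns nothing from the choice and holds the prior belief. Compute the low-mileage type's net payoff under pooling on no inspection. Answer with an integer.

Pooled price = 4/5·15 + 1/5·5 = 13.
low-mileage pays no cost for no inspection, so net payoff = 13.

13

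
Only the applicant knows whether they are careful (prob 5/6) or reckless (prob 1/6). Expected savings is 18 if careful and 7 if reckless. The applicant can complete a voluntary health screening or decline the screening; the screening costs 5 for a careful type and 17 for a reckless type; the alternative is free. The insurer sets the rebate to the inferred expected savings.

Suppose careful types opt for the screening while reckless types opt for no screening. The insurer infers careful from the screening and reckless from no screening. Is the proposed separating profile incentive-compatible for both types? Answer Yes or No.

Yes

Under these beliefs, the screening earns rebate 18 and no screening earns rebate 7.
careful: the screening nets 18 − 5 = 13; no screening nets 7. careful prefers the screening.
reckless: the screening nets 18 − 17 = 1; no screening nets 7. reckless prefers no screening.
Neither type deviates, so the separating profile is an equilibrium.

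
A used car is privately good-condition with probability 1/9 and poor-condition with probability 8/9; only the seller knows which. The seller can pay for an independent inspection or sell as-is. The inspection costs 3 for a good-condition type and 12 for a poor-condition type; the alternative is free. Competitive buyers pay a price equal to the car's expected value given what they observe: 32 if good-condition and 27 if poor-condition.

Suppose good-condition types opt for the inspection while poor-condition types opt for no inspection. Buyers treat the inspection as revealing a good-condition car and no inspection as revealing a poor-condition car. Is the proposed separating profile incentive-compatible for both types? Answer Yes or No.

Yes

Under these beliefs, the inspection earns price 32 and no inspection earns price 27.
good-condition: the inspection nets 32 − 3 = 29; no inspection nets 27. good-condition prefers the inspection.
poor-condition: the inspection nets 32 − 12 = 20; no inspection nets 27. poor-condition prefers no inspection.
Neither type deviates, so the separating profile is an equilibrium.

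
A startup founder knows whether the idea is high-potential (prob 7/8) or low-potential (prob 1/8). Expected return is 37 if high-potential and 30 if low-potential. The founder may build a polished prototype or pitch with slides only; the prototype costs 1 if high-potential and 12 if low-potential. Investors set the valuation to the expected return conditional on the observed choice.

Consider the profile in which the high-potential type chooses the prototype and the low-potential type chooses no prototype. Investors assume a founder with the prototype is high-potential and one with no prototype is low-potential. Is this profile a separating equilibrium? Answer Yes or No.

Yes

Under these beliefs, the prototype earns valuation 37 and no prototype earns valuation 30.
high-potential: the prototype nets 37 − 1 = 36; no prototype nets 30. high-potential prefers the prototype.
low-potential: the prototype nets 37 − 12 = 25; no prototype nets 30. low-potential prefers no prototype.
Neither type deviates, so the separating profile is an equilibrium.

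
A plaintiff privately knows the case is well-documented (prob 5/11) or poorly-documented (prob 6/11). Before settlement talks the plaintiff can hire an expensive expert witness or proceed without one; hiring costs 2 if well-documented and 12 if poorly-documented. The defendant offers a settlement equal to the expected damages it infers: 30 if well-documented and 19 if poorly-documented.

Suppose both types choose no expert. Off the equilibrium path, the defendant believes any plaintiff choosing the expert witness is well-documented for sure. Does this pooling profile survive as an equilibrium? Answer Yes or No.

On path, the defendant holds the prior and pays 5/11·30 + 6/11·19 = 24. Off path (the expert witness), believing well-documented, it pays 30.
well-documented: no expert nets 24; the expert witness nets 30 − 2 = 28. well-documented would deviate.
poorly-documented: no expert nets 24; the expert witness nets 30 − 12 = 18. poorly-documented stays.
A type deviates, so pooling fails.

No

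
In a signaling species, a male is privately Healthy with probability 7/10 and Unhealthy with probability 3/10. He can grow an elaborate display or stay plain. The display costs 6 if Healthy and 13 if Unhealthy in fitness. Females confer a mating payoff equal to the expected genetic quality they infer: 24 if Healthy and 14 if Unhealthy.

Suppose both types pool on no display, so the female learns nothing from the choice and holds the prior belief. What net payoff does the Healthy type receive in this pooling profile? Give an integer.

21

Pooled mating payoff = 7/10·24 + 3/10·14 = 21.
Healthy pays no cost for no display, so net payoff = 21.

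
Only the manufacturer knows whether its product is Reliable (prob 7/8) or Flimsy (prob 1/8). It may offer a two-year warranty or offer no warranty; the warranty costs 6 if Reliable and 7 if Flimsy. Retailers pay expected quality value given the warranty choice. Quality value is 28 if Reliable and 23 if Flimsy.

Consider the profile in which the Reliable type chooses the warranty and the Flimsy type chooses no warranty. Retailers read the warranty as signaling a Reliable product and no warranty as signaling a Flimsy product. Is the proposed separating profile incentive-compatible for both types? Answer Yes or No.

Under these beliefs, the warranty earns price 28 and no warranty earns price 23.
Reliable: the warranty nets 28 − 6 = 22; no warranty nets 23. Reliable would deviate to no warranty.
Flimsy: the warranty nets 28 − 7 = 21; no warranty nets 23. Flimsy prefers no warranty.
Reliable has a profitable deviation, so the profile is not an equilibrium.

No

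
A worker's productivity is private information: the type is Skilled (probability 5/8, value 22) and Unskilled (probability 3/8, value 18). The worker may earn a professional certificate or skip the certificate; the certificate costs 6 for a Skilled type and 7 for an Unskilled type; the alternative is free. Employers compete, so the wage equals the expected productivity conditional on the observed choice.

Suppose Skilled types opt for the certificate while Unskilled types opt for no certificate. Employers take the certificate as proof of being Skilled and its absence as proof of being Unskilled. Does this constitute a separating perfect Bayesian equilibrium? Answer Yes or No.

Under these beliefs, the certificate earns wage 22 and no certificate earns wage 18.
Skilled: the certificate nets 22 − 6 = 16; no certificate nets 18. Skilled would deviate to no certificate.
Unskilled: the certificate nets 22 − 7 = 15; no certificate nets 18. Unskilled prefers no certificate.
Skilled has a profitable deviation, so the profile is not an equilibrium.

No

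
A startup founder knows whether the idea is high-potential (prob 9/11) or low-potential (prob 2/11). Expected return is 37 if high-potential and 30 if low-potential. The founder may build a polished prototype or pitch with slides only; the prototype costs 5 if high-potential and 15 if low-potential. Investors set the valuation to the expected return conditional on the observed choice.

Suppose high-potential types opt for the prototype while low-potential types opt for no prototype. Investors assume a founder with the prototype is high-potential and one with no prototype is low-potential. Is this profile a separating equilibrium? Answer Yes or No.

Yes

Under these beliefs, the prototype earns valuation 37 and no prototype earns valuation 30.
high-potential: the prototype nets 37 − 5 = 32; no prototype nets 30. high-potential prefers the prototype.
low-potential: the prototype nets 37 − 15 = 22; no prototype nets 30. low-potential prefers no prototype.
Neither type deviates, so the separating profile is an equilibrium.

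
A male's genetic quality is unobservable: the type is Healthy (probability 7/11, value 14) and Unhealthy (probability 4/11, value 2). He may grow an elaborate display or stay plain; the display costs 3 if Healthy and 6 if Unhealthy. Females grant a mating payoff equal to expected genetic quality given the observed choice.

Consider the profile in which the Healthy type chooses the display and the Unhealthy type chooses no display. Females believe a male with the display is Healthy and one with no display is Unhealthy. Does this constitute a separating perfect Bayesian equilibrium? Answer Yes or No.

No

Under these beliefs, the display earns mating payoff 14 and no display earns mating payoff 2.
Healthy: the display nets 14 − 3 = 11; no display nets 2. Healthy prefers the display.
Unhealthy: the display nets 14 − 6 = 8; no display nets 2. Unhealthy would deviate to the display.
Unhealthy has a profitable deviation, so the profile is not an equilibrium.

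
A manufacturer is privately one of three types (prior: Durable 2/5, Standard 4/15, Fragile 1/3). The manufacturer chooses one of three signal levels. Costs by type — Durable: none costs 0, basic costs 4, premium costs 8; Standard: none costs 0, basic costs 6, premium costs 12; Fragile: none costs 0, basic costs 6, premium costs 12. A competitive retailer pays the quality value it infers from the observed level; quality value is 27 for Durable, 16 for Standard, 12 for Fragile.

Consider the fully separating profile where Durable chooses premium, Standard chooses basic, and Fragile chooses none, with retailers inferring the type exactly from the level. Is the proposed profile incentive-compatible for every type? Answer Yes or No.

Separating prices: premium → 27, basic → 16, none → 12.
Durable (assigned premium): none: 12 − 0 = 12; basic: 16 − 4 = 12; premium: 27 − 8 = 19. Durable stays.
Standard (assigned basic): none: 12 − 0 = 12; basic: 16 − 6 = 10; premium: 27 − 12 = 15. Standard prefers premium.
Fragile (assigned none): none: 12 − 0 = 12; basic: 16 − 6 = 10; premium: 27 − 12 = 15. Fragile prefers premium.
At least one type deviates; the separating profile fails.

No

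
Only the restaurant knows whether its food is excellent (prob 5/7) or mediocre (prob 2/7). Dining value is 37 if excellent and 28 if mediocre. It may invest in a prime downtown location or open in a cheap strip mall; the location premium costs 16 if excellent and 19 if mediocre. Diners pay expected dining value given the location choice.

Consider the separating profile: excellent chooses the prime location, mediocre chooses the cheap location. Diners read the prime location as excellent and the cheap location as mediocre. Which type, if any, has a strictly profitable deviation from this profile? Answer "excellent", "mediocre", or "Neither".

excellent

The prime location pays 37; the cheap location pays 28.
excellent: assigned the prime location, nets 37 − 16 = 21; deviating to the cheap location nets 28.
mediocre: assigned the cheap location, nets 28; deviating to the prime location nets 37 − 19 = 18.
The excellent type gains 7 by deviating.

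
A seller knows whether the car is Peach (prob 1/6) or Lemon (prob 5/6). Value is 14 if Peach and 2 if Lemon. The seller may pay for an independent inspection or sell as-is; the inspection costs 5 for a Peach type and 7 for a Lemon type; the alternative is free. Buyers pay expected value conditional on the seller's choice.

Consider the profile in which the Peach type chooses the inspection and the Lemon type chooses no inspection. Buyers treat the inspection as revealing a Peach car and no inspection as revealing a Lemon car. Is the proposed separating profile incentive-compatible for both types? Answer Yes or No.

No

Under these beliefs, the inspection earns price 14 and no inspection earns price 2.
Peach: the inspection nets 14 − 5 = 9; no inspection nets 2. Peach prefers the inspection.
Lemon: the inspection nets 14 − 7 = 7; no inspection nets 2. Lemon would deviate to the inspection.
Lemon has a profitable deviation, so the profile is not an equilibrium.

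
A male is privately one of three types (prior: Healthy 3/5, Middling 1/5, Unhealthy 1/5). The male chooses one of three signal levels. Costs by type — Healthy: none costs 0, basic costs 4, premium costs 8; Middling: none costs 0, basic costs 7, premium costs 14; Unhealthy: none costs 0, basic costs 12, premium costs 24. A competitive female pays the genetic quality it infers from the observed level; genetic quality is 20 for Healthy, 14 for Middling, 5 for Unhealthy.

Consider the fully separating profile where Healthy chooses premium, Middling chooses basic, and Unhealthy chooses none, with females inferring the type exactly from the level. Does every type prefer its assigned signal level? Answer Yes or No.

Separating mating payoffs: premium → 20, basic → 14, none → 5.
Healthy (assigned premium): none: 5 − 0 = 5; basic: 14 − 4 = 10; premium: 20 − 8 = 12. Healthy stays.
Middling (assigned basic): none: 5 − 0 = 5; basic: 14 − 7 = 7; premium: 20 − 14 = 6. Middling stays.
Unhealthy (assigned none): none: 5 − 0 = 5; basic: 14 − 12 = 2; premium: 20 − 24 = -4. Unhealthy stays.
Every type prefers its assigned level; separation holds.

Yes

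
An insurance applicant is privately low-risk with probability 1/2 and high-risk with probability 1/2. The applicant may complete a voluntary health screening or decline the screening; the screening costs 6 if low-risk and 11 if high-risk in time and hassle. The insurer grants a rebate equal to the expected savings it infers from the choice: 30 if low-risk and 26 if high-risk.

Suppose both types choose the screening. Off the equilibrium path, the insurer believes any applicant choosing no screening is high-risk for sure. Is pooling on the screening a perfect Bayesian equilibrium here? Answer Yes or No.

On path, the insurer holds the prior and pays 1/2·30 + 1/2·26 = 28. Off path (no screening), believing high-risk, it pays 26.
low-risk: the screening nets 28 − 6 = 22; no screening nets 26. low-risk would deviate.
high-risk: the screening nets 28 − 11 = 17; no screening nets 26. high-risk would deviate.
A type deviates, so pooling fails.

No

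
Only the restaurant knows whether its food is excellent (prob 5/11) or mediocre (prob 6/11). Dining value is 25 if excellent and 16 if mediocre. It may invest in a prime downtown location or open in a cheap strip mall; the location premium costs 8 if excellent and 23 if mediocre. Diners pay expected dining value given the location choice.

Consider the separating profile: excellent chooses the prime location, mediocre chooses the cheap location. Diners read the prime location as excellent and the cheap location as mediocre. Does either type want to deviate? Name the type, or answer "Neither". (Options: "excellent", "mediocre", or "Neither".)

Neither

The prime location pays 25; the cheap location pays 16.
excellent: assigned the prime location, nets 25 − 8 = 17; deviating to the cheap location nets 16.
mediocre: assigned the cheap location, nets 16; deviating to the prime location nets 25 − 23 = 2.
Both types strictly prefer their assigned action; no profitable deviation.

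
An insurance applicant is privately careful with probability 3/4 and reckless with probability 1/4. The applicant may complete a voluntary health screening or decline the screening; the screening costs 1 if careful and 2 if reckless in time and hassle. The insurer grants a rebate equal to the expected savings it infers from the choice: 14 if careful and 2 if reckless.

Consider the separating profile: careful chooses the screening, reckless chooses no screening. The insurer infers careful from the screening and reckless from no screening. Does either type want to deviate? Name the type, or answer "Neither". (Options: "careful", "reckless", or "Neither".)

reckless

The screening pays 14; no screening pays 2.
careful: assigned the screening, nets 14 − 1 = 13; deviating to no screening nets 2.
reckless: assigned no screening, nets 2; deviating to the screening nets 14 − 2 = 12.
The reckless type gains 10 by deviating.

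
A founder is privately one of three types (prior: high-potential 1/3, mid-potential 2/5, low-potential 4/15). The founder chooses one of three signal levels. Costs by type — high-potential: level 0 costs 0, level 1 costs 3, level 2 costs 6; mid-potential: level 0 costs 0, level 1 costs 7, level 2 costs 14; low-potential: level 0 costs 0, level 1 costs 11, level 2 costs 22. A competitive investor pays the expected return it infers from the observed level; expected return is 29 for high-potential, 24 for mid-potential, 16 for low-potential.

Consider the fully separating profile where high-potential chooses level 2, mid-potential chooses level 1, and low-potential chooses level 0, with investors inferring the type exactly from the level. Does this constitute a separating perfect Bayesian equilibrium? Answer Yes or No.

Separating valuations: level 2 → 29, level 1 → 24, level 0 → 16.
high-potential (assigned level 2): level 0: 16 − 0 = 16; level 1: 24 − 3 = 21; level 2: 29 − 6 = 23. high-potential stays.
mid-potential (assigned level 1): level 0: 16 − 0 = 16; level 1: 24 − 7 = 17; level 2: 29 − 14 = 15. mid-potential stays.
low-potential (assigned level 0): level 0: 16 − 0 = 16; level 1: 24 − 11 = 13; level 2: 29 − 22 = 7. low-potential stays.
Every type prefers its assigned level; separation holds.

Yes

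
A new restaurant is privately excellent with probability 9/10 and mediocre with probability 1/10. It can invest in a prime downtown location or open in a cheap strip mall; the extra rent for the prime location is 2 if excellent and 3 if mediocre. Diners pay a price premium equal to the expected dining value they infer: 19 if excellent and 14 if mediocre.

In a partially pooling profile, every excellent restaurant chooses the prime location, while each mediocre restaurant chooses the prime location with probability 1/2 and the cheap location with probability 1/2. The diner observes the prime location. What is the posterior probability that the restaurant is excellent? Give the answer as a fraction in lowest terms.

18/19

P(the prime location) = (9/10)·1 + (1/10)·(1/2) = 19/20.
By Bayes' rule, P(excellent | the prime location) = (9/10) / (19/20) = 18/19.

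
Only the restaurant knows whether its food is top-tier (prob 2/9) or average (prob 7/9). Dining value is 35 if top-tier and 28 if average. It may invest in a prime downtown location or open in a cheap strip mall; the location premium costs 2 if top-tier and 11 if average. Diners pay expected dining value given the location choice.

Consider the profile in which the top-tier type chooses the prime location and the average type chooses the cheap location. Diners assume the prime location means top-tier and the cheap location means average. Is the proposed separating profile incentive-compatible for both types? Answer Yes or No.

Yes

Under these beliefs, the prime location earns price premium 35 and the cheap location earns price premium 28.
top-tier: the prime location nets 35 − 2 = 33; the cheap location nets 28. top-tier prefers the prime location.
average: the prime location nets 35 − 11 = 24; the cheap location nets 28. average prefers the cheap location.
Neither type deviates, so the separating profile is an equilibrium.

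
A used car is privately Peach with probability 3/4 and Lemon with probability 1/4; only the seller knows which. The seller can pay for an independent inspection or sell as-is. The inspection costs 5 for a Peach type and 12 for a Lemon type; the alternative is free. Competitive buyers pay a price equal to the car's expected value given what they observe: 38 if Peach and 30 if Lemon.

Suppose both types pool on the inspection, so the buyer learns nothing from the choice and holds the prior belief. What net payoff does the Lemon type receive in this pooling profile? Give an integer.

24

Pooled price = 3/4·38 + 1/4·30 = 36.
Lemon pays cost 12 for the inspection, so net payoff = 36 − 12 = 24.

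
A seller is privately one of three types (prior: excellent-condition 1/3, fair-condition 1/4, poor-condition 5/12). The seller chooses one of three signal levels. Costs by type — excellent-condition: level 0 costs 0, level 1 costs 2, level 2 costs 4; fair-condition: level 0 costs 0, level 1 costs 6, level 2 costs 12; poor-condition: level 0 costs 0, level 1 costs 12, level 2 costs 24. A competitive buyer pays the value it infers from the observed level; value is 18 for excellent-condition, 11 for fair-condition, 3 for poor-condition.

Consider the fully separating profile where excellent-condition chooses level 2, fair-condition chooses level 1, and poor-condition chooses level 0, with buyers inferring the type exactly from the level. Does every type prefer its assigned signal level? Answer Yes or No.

Separating prices: level 2 → 18, level 1 → 11, level 0 → 3.
excellent-condition (assigned level 2): level 0: 3 − 0 = 3; level 1: 11 − 2 = 9; level 2: 18 − 4 = 14. excellent-condition stays.
fair-condition (assigned level 1): level 0: 3 − 0 = 3; level 1: 11 − 6 = 5; level 2: 18 − 12 = 6. fair-condition prefers level 2.
poor-condition (assigned level 0): level 0: 3 − 0 = 3; level 1: 11 − 12 = -1; level 2: 18 − 24 = -6. poor-condition stays.
At least one type deviates; the separating profile fails.

No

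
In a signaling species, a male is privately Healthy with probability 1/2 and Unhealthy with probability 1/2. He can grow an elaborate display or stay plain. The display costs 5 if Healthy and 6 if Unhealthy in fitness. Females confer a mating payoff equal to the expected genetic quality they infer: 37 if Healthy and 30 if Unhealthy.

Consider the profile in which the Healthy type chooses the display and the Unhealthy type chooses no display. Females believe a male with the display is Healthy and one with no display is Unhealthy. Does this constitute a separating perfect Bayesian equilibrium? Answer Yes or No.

Under these beliefs, the display earns mating payoff 37 and no display earns mating payoff 30.
Healthy: the display nets 37 − 5 = 32; no display nets 30. Healthy prefers the display.
Unhealthy: the display nets 37 − 6 = 31; no display nets 30. Unhealthy would deviate to the display.
Unhealthy has a profitable deviation, so the profile is not an equilibrium.

No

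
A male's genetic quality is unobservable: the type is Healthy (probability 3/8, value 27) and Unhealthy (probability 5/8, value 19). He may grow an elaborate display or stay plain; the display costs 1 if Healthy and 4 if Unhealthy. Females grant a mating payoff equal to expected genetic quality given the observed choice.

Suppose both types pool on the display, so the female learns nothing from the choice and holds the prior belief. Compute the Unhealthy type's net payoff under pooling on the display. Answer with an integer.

18

Pooled mating payoff = 3/8·27 + 5/8·19 = 22.
Unhealthy pays cost 4 for the display, so net payoff = 22 − 4 = 18.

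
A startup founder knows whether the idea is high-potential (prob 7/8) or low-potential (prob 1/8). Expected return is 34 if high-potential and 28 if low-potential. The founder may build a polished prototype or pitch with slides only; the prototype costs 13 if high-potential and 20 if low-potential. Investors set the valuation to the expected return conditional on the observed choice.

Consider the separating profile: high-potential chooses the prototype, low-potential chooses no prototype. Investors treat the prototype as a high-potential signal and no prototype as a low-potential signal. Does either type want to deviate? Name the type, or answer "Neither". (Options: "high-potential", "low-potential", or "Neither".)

high-potential

The prototype pays 34; no prototype pays 28.
high-potential: assigned the prototype, nets 34 − 13 = 21; deviating to no prototype nets 28.
low-potential: assigned no prototype, nets 28; deviating to the prototype nets 34 − 20 = 14.
The high-potential type gains 7 by deviating.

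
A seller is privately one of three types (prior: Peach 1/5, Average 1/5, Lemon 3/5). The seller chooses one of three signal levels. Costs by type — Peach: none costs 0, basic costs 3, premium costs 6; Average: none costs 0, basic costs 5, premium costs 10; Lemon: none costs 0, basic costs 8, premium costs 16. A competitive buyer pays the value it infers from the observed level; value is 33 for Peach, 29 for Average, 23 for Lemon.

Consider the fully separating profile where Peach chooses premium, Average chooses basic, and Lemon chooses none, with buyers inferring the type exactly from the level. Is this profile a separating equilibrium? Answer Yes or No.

Yes

Separating prices: premium → 33, basic → 29, none → 23.
Peach (assigned premium): none: 23 − 0 = 23; basic: 29 − 3 = 26; premium: 33 − 6 = 27. Peach stays.
Average (assigned basic): none: 23 − 0 = 23; basic: 29 − 5 = 24; premium: 33 − 10 = 23. Average stays.
Lemon (assigned none): none: 23 − 0 = 23; basic: 29 − 8 = 21; premium: 33 − 16 = 17. Lemon stays.
Every type prefers its assigned level; separation holds.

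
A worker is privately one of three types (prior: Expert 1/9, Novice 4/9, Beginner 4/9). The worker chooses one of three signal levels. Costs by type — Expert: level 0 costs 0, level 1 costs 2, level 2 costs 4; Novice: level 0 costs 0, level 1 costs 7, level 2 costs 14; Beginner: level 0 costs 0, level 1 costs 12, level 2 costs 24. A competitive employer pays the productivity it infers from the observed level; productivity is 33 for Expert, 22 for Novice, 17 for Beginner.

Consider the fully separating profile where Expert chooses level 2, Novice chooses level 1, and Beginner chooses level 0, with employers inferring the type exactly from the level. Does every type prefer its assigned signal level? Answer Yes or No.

No

Separating wages: level 2 → 33, level 1 → 22, level 0 → 17.
Expert (assigned level 2): level 0: 17 − 0 = 17; level 1: 22 − 2 = 20; level 2: 33 − 4 = 29. Expert stays.
Novice (assigned level 1): level 0: 17 − 0 = 17; level 1: 22 − 7 = 15; level 2: 33 − 14 = 19. Novice prefers level 2.
Beginner (assigned level 0): level 0: 17 − 0 = 17; level 1: 22 − 12 = 10; level 2: 33 − 24 = 9. Beginner stays.
At least one type deviates; the separating profile fails.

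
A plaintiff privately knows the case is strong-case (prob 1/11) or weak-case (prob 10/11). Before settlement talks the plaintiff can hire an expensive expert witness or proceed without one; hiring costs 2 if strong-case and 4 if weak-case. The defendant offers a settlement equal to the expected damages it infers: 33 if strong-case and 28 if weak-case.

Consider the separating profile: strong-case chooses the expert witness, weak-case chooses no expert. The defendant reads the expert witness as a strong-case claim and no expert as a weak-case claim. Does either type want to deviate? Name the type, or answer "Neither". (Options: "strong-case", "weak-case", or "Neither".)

The expert witness pays 33; no expert pays 28.
strong-case: assigned the expert witness, nets 33 − 2 = 31; deviating to no expert nets 28.
weak-case: assigned no expert, nets 28; deviating to the expert witness nets 33 − 4 = 29.
The weak-case type gains 1 by deviating.

weak-case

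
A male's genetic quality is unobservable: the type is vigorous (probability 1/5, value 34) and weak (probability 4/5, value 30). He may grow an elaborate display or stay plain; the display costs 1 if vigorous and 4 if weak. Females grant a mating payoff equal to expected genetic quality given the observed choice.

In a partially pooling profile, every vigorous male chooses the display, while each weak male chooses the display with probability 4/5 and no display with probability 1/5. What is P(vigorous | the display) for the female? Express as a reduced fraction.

5/21

P(the display) = (1/5)·1 + (4/5)·(4/5) = 21/25.
By Bayes' rule, P(vigorous | the display) = (1/5) / (21/25) = 5/21.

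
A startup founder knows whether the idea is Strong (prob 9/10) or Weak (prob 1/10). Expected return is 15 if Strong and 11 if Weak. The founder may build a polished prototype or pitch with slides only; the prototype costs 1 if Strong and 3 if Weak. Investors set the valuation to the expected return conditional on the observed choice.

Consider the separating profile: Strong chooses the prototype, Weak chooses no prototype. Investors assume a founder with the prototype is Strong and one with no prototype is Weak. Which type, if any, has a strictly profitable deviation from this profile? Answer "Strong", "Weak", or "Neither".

The prototype pays 15; no prototype pays 11.
Strong: assigned the prototype, nets 15 − 1 = 14; deviating to no prototype nets 11.
Weak: assigned no prototype, nets 11; deviating to the prototype nets 15 − 3 = 12.
The Weak type gains 1 by deviating.

Weak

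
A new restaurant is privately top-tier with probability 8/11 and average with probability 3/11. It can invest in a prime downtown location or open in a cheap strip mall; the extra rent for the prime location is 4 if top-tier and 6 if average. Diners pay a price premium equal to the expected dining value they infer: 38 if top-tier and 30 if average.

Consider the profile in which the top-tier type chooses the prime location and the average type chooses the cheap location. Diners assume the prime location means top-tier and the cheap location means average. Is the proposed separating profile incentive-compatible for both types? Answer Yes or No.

No

Under these beliefs, the prime location earns price premium 38 and the cheap location earns price premium 30.
top-tier: the prime location nets 38 − 4 = 34; the cheap location nets 30. top-tier prefers the prime location.
average: the prime location nets 38 − 6 = 32; the cheap location nets 30. average would deviate to the prime location.
average has a profitable deviation, so the profile is not an equilibrium.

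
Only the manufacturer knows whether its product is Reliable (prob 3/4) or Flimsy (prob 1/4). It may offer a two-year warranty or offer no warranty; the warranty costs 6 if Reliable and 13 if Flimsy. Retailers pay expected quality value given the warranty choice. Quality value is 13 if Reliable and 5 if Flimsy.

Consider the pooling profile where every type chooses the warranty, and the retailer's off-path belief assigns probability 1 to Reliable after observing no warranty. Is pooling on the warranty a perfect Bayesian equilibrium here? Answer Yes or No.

On path, the retailer holds the prior and pays 3/4·13 + 1/4·5 = 11. Off path (no warranty), believing Reliable, it pays 13.
Reliable: the warranty nets 11 − 6 = 5; no warranty nets 13. Reliable would deviate.
Flimsy: the warranty nets 11 − 13 = -2; no warranty nets 13. Flimsy would deviate.
A type deviates, so pooling fails.

No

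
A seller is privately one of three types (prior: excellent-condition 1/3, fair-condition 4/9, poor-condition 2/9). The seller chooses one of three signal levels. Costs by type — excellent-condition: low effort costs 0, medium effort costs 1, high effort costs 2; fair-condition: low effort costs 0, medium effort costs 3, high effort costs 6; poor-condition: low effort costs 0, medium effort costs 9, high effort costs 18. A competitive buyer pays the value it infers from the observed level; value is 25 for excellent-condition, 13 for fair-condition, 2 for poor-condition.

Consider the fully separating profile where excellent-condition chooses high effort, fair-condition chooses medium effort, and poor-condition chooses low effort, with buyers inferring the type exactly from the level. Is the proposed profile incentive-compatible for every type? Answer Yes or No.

Separating prices: high effort → 25, medium effort → 13, low effort → 2.
excellent-condition (assigned high effort): low effort: 2 − 0 = 2; medium effort: 13 − 1 = 12; high effort: 25 − 2 = 23. excellent-condition stays.
fair-condition (assigned medium effort): low effort: 2 − 0 = 2; medium effort: 13 − 3 = 10; high effort: 25 − 6 = 19. fair-condition prefers high effort.
poor-condition (assigned low effort): low effort: 2 − 0 = 2; medium effort: 13 − 9 = 4; high effort: 25 − 18 = 7. poor-condition prefers high effort.
At least one type deviates; the separating profile fails.

No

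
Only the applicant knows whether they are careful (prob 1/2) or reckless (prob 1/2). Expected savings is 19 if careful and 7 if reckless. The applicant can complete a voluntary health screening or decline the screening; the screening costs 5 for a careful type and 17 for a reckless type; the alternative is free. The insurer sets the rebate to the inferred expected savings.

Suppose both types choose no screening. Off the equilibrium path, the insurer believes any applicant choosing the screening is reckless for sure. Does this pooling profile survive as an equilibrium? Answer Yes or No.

On path, the insurer holds the prior and pays 1/2·19 + 1/2·7 = 13. Off path (the screening), believing reckless, it pays 7.
careful: no screening nets 13; the screening nets 7 − 5 = 2. careful stays.
reckless: no screening nets 13; the screening nets 7 − 17 = -10. reckless stays.
No type deviates, so pooling is sustained.

Yes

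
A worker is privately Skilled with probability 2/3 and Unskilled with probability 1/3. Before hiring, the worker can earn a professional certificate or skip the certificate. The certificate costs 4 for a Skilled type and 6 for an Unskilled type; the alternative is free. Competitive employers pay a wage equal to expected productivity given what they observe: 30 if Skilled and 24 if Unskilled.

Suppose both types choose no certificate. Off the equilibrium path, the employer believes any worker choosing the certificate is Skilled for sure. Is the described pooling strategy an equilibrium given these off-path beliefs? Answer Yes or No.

On path, the employer holds the prior and pays 2/3·30 + 1/3·24 = 28. Off path (the certificate), believing Skilled, it pays 30.
Skilled: no certificate nets 28; the certificate nets 30 − 4 = 26. Skilled stays.
Unskilled: no certificate nets 28; the certificate nets 30 − 6 = 24. Unskilled stays.
No type deviates, so pooling is sustained.

Yes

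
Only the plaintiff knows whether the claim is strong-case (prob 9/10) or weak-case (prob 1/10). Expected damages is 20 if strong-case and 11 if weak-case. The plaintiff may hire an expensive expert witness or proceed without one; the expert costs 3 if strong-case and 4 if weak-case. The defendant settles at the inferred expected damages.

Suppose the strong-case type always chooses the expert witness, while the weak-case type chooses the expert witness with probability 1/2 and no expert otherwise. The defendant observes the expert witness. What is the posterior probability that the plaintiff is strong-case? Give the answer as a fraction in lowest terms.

P(the expert witness) = (9/10)·1 + (1/10)·(1/2) = 19/20.
By Bayes' rule, P(strong-case | the expert witness) = (9/10) / (19/20) = 18/19.

18/19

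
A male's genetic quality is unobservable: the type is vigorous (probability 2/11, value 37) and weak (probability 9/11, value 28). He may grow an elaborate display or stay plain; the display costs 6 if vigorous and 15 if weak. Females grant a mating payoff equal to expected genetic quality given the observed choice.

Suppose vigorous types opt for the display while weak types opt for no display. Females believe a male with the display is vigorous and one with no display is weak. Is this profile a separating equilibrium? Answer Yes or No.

Yes

Under these beliefs, the display earns mating payoff 37 and no display earns mating payoff 28.
vigorous: the display nets 37 − 6 = 31; no display nets 28. vigorous prefers the display.
weak: the display nets 37 − 15 = 22; no display nets 28. weak prefers no display.
Neither type deviates, so the separating profile is an equilibrium.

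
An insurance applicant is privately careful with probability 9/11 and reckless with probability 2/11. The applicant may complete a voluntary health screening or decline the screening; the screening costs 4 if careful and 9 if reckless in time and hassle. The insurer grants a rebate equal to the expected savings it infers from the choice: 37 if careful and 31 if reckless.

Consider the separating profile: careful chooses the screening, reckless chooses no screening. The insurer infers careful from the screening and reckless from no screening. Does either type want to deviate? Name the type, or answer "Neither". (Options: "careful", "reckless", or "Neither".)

Neither

The screening pays 37; no screening pays 31.
careful: assigned the screening, nets 37 − 4 = 33; deviating to no screening nets 31.
reckless: assigned no screening, nets 31; deviating to the screening nets 37 − 9 = 28.
Both types strictly prefer their assigned action; no profitable deviation.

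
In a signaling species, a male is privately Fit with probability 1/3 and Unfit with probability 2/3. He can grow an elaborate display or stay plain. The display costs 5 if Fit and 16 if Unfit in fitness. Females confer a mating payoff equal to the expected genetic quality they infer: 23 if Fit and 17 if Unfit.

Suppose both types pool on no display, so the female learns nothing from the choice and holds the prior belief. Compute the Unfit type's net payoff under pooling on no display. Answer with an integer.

Pooled mating payoff = 1/3·23 + 2/3·17 = 19.
Unfit pays no cost for no display, so net payoff = 19.

19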